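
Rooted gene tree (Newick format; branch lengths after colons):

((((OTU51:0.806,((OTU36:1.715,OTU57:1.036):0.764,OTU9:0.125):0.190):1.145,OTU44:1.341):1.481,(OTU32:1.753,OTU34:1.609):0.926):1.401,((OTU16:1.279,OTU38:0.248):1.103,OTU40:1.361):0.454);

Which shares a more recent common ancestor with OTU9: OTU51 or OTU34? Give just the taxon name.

OTU51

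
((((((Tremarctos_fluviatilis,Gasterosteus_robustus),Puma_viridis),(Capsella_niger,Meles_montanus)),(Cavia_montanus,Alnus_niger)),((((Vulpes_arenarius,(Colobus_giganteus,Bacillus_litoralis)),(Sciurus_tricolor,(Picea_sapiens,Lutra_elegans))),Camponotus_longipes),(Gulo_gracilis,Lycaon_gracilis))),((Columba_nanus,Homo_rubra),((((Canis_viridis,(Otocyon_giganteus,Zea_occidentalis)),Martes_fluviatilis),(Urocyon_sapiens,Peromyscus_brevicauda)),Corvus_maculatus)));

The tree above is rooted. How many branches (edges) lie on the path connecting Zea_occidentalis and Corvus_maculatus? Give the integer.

6

The MRCA of Zea_occidentalis and Corvus_maculatus is the node subtending ((((Canis_viridis,(Otocyon_giganteus,Zea_occidentalis)),Martes_fluviatilis),(Urocyon_sapiens,Peromyscus_brevicauda)),Corvus_maculatus).
From Zea_occidentalis up to that node: 5 branches. From Corvus_maculatus up to the same node: 1 branch. Total: 5 + 1 = 6.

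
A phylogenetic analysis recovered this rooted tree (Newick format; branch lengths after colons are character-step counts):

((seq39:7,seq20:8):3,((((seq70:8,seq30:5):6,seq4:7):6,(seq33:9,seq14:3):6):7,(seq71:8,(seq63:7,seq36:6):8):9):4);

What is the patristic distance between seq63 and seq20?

The path runs seq63 → … → MRCA → … → seq20; the MRCA is the root of the tree.
Branch lengths along that path: 7 + 8 + 9 + 4 + 3 + 8 = 39.

39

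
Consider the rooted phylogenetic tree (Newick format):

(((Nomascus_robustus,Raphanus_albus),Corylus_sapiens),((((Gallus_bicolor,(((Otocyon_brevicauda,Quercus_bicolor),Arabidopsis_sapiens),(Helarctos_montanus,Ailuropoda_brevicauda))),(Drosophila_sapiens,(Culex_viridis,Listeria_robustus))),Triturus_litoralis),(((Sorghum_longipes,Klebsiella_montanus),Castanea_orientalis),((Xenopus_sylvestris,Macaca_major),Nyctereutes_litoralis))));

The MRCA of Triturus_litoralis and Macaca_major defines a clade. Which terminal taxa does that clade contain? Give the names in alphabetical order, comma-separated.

Ailuropoda_brevicauda, Arabidopsis_sapiens, Castanea_orientalis, Culex_viridis, Drosophila_sapiens, Gallus_bicolor, Helarctos_montanus, Klebsiella_montanus, Listeria_robustus, Macaca_major, Nyctereutes_litoralis, Otocyon_brevicauda, Quercus_bicolor, Sorghum_longipes, Triturus_litoralis, Xenopus_sylvestris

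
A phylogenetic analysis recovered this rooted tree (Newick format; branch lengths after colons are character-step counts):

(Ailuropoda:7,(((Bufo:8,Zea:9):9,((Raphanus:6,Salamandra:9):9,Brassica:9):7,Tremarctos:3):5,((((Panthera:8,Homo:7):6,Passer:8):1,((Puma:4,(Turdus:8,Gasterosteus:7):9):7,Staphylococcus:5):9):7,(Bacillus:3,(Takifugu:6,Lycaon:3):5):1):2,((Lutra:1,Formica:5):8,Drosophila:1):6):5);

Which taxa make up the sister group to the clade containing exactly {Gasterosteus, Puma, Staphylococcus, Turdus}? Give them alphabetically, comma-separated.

Homo, Panthera, Passer

The clade containing exactly {Gasterosteus, Puma, Staphylococcus, Turdus} attaches to the tree at the node subtending (((Panthera,Homo),Passer),((Puma,(Turdus,Gasterosteus)),Staphylococcus)).
The other lineage descending from that same node — the sister group — is ((Panthera,Homo),Passer); its 3 tips in alphabetical order are the answer.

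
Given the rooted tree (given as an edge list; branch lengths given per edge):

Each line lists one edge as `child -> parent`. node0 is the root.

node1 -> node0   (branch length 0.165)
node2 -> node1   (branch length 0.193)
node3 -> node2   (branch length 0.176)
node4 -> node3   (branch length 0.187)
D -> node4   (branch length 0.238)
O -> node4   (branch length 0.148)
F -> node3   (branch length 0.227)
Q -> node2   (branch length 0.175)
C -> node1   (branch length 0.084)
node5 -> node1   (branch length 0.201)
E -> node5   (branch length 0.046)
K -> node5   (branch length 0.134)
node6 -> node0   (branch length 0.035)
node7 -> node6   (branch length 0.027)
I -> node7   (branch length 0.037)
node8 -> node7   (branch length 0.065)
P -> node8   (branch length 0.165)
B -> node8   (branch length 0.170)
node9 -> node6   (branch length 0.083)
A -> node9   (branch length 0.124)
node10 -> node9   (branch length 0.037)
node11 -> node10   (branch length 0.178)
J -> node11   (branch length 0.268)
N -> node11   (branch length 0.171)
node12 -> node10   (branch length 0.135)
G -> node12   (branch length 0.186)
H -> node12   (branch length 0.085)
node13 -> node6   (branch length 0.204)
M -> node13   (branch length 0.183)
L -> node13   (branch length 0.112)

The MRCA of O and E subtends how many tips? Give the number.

The MRCA of O and E is the node subtending ((((D,O),F),Q),C,(E,K)).
That clade contains 7 terminal taxa: C, D, E, F, K, O, Q.

7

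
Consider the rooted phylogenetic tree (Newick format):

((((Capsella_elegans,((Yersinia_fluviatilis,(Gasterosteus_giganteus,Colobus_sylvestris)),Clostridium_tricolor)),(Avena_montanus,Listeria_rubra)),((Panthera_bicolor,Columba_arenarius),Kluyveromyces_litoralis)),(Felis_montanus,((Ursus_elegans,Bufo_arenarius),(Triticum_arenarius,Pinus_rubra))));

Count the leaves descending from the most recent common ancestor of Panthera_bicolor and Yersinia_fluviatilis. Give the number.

The MRCA of Panthera_bicolor and Yersinia_fluviatilis is the node subtending (((Capsella_elegans,((Yersinia_fluviatilis,(Gasterosteus_giganteus,Colobus_sylvestris)),Clostridium_tricolor)),(Avena_montanus,Listeria_rubra)),((Panthera_bicolor,Columba_arenarius),Kluyveromyces_litoralis)).
That clade contains 10 terminal taxa: Avena_montanus, Capsella_elegans, Clostridium_tricolor, Colobus_sylvestris, Columba_arenarius, Gasterosteus_giganteus, Kluyveromyces_litoralis, Listeria_rubra, Panthera_bicolor, Yersinia_fluviatilis.

10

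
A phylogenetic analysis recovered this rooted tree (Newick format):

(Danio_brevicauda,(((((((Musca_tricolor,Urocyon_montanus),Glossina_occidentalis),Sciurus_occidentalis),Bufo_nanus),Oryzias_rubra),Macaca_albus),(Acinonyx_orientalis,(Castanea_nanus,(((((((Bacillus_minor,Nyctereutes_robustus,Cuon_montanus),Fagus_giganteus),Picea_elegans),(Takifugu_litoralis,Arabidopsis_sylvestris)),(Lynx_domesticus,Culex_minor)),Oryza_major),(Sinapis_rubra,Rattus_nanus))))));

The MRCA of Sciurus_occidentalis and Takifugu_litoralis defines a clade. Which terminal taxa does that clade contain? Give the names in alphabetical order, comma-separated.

Tracing Sciurus_occidentalis: it sits inside (((Musca_tricolor,Urocyon_montanus),Glossina_occidentalis),Sciurus_occidentalis).
Tracing Takifugu_litoralis: it sits inside (Takifugu_litoralis,Arabidopsis_sylvestris).
The smallest clade enclosing both is (((((((Musca_tricolor,Urocyon_montanus),Glossina_occidentalis),Sciurus_occidentalis),Bufo_nanus),Oryzias_rubra),Macaca_albus),(Acinonyx_orientalis,(Castanea_nanus,(((((((Bacillus_minor,Nyctereutes_robustus,Cuon_montanus),Fagus_giganteus),Picea_elegans),(Takifugu_litoralis,Arabidopsis_sylvestris)),(Lynx_domesticus,Culex_minor)),Oryza_major),(Sinapis_rubra,Rattus_nanus))))); the answer is its 21 terminal taxa in alphabetical order.

Acinonyx_orientalis, Arabidopsis_sylvestris, Bacillus_minor, Bufo_nanus, Castanea_nanus, Culex_minor, Cuon_montanus, Fagus_giganteus, Glossina_occidentalis, Lynx_domesticus, Macaca_albus, Musca_tricolor, Nyctereutes_robustus, Oryza_major, Oryzias_rubra, Picea_elegans, Rattus_nanus, Sciurus_occidentalis, Sinapis_rubra, Takifugu_litoralis, Urocyon_montanus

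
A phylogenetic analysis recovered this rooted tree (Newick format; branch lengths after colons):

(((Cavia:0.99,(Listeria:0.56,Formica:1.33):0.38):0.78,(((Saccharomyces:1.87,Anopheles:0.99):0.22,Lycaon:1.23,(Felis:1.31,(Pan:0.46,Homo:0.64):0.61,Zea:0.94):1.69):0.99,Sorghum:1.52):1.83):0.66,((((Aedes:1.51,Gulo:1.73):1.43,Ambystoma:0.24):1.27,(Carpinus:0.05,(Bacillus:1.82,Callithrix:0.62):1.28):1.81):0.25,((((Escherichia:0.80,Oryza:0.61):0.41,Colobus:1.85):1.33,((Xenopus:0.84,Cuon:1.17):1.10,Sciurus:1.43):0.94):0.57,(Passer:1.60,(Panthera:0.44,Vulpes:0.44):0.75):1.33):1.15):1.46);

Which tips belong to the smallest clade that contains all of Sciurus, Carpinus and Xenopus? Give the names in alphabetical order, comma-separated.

Tracing Sciurus: it sits inside ((Xenopus,Cuon),Sciurus).
Tracing Carpinus: it sits inside (Carpinus,(Bacillus,Callithrix)).
Tracing Xenopus: it sits inside (Xenopus,Cuon).
The smallest clade enclosing all 3 is ((((Aedes,Gulo),Ambystoma),(Carpinus,(Bacillus,Callithrix))),((((Escherichia,Oryza),Colobus),((Xenopus,Cuon),Sciurus)),(Passer,(Panthera,Vulpes)))); the answer is its 15 terminal taxa in alphabetical order.

Aedes, Ambystoma, Bacillus, Callithrix, Carpinus, Colobus, Cuon, Escherichia, Gulo, Oryza, Panthera, Passer, Sciurus, Vulpes, Xenopus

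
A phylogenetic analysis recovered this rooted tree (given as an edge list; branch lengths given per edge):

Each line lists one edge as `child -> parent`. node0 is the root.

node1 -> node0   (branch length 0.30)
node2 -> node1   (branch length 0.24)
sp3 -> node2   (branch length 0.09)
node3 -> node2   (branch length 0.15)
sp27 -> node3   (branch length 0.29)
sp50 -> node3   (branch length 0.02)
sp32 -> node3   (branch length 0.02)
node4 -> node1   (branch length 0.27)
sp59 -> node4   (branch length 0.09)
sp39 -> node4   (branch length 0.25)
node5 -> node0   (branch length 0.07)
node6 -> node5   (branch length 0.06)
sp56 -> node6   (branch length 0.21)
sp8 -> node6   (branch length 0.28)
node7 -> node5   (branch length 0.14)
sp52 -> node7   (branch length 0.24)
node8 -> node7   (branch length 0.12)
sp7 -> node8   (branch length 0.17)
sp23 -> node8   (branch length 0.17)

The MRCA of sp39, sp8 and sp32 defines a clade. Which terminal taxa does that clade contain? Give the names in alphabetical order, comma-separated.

sp23, sp27, sp3, sp32, sp39, sp50, sp52, sp56, sp59, sp7, sp8

Tracing sp39: it sits inside (sp59,sp39).
Tracing sp8: it sits inside (sp56,sp8).
Tracing sp32: it sits inside (sp27,sp50,sp32).
The smallest clade enclosing all 3 is the whole tree (their MRCA is the root), so the answer is all 11 tips in alphabetical order.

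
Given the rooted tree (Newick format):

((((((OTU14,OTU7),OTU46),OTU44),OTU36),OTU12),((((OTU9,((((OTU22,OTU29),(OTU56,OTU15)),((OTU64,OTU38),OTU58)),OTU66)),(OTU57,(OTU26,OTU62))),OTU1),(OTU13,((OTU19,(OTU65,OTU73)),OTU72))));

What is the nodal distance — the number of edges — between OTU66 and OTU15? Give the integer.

The MRCA of OTU66 and OTU15 is the node subtending ((((OTU22,OTU29),(OTU56,OTU15)),((OTU64,OTU38),OTU58)),OTU66).
From OTU66 up to that node: 1 branch. From OTU15 up to the same node: 4 branches. Total: 1 + 4 = 5.

5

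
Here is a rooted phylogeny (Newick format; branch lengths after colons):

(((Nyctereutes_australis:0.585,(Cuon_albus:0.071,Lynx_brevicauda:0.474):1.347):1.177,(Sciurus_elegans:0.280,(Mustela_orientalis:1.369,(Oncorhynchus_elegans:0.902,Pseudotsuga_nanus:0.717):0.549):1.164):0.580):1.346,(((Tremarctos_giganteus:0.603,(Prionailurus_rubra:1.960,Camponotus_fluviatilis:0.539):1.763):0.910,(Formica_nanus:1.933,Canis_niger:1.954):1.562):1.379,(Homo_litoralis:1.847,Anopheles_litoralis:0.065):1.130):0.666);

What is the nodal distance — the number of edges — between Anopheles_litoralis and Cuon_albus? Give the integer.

7

The MRCA of Anopheles_litoralis and Cuon_albus is the root of the tree.
From Anopheles_litoralis up to that node: 3 branches. From Cuon_albus up to the same node: 4 branches. Total: 3 + 4 = 7.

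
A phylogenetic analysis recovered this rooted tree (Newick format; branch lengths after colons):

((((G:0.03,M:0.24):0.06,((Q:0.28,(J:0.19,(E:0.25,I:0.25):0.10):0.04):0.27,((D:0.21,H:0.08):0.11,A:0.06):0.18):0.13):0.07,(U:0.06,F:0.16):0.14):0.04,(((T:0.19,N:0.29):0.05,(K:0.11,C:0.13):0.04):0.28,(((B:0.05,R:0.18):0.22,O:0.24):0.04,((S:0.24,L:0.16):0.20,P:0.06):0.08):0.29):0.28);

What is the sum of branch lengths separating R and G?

1.21

The path runs R → … → MRCA → … → G; the MRCA is the root of the tree.
Branch lengths along that path: 0.18 + 0.22 + 0.04 + 0.29 + 0.28 + 0.04 + 0.07 + 0.06 + 0.03 = 1.21.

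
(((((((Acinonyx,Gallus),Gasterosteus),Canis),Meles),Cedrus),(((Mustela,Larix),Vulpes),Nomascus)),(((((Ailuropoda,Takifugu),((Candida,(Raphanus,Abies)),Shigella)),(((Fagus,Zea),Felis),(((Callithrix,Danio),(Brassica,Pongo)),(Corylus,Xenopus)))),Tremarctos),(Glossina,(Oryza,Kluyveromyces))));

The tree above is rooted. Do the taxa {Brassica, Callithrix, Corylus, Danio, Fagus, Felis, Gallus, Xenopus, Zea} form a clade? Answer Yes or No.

The MRCA of the listed taxa is the root, so the smallest clade containing them is the whole tree.
That clade also contains Abies, Acinonyx, Ailuropoda, Candida, Canis, Cedrus, Gasterosteus, Glossina, Kluyveromyces, Larix, Meles, Mustela, Nomascus, Oryza, Pongo, Raphanus, Shigella, Takifugu, Tremarctos, Vulpes, which are not in the proposed group, so the group is not monophyletic.

No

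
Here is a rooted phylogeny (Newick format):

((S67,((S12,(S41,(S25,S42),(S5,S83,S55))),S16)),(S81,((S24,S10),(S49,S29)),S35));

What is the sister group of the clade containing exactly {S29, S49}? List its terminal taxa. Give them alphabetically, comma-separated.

S10, S24

The clade containing exactly {S29, S49} attaches to the tree at the node subtending ((S24,S10),(S49,S29)).
The other lineage descending from that same node — the sister group — is (S24,S10); its 2 tips in alphabetical order are the answer.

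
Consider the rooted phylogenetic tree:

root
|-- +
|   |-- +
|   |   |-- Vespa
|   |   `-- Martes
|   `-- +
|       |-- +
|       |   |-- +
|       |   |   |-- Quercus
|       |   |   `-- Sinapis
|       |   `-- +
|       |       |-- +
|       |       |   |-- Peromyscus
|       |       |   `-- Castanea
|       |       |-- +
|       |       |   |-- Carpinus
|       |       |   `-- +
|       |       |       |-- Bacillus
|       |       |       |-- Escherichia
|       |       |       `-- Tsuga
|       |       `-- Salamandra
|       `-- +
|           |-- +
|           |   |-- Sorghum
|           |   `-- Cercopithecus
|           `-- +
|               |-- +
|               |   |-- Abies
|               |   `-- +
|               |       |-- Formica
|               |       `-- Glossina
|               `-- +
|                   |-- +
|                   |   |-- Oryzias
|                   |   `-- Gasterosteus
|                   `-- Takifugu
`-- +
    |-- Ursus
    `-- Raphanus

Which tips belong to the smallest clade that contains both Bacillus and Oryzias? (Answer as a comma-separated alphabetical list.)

Tracing Bacillus: it sits inside (Bacillus,Escherichia,Tsuga).
Tracing Oryzias: it sits inside (Oryzias,Gasterosteus).
The smallest clade enclosing both is (((Quercus,Sinapis),((Peromyscus,Castanea),(Carpinus,(Bacillus,Escherichia,Tsuga)),Salamandra)),((Sorghum,Cercopithecus),((Abies,(Formica,Glossina)),((Oryzias,Gasterosteus),Takifugu)))); the answer is its 17 terminal taxa in alphabetical order.

Abies, Bacillus, Carpinus, Castanea, Cercopithecus, Escherichia, Formica, Gasterosteus, Glossina, Oryzias, Peromyscus, Quercus, Salamandra, Sinapis, Sorghum, Takifugu, Tsuga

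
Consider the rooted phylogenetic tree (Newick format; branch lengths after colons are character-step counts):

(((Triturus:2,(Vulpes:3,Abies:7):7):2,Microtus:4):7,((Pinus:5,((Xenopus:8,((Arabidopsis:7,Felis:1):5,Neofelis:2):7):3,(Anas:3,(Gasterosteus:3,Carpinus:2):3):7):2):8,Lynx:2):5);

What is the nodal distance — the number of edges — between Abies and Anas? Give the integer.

The MRCA of Abies and Anas is the root of the tree.
From Abies up to that node: 4 branches. From Anas up to the same node: 5 branches. Total: 4 + 5 = 9.

9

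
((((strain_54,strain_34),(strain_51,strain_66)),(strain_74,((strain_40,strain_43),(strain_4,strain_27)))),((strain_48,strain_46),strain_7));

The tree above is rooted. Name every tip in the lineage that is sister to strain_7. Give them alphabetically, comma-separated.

strain_7 attaches to the tree at the node subtending ((strain_48,strain_46),strain_7).
The other lineage descending from that same node — the sister group — is (strain_48,strain_46); its 2 tips in alphabetical order are the answer.

strain_46, strain_48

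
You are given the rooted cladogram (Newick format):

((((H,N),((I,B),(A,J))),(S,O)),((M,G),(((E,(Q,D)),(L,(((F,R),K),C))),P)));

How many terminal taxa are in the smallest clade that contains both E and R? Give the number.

The MRCA of E and R is the node subtending ((E,(Q,D)),(L,(((F,R),K),C))).
That clade contains 8 terminal taxa: C, D, E, F, K, L, Q, R.

8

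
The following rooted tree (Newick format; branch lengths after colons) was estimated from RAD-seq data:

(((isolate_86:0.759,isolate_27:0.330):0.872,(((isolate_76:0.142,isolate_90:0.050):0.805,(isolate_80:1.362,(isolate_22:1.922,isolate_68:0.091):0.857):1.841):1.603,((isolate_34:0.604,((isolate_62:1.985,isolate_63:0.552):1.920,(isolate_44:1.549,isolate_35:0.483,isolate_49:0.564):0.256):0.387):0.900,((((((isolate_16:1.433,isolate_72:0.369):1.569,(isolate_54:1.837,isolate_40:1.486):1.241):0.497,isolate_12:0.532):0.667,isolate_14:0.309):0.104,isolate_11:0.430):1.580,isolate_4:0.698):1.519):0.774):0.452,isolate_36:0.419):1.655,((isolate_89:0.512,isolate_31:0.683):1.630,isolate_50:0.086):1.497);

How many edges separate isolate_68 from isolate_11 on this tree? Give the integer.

8

The MRCA of isolate_68 and isolate_11 is the node subtending (((isolate_76,isolate_90),(isolate_80,(isolate_22,isolate_68))),((isolate_34,((isolate_62,isolate_63),(isolate_44,isolate_35,isolate_49))),((((((isolate_16,isolate_72),(isolate_54,isolate_40)),isolate_12),isolate_14),isolate_11),isolate_4))).
From isolate_68 up to that node: 4 branches. From isolate_11 up to the same node: 4 branches. Total: 4 + 4 = 8.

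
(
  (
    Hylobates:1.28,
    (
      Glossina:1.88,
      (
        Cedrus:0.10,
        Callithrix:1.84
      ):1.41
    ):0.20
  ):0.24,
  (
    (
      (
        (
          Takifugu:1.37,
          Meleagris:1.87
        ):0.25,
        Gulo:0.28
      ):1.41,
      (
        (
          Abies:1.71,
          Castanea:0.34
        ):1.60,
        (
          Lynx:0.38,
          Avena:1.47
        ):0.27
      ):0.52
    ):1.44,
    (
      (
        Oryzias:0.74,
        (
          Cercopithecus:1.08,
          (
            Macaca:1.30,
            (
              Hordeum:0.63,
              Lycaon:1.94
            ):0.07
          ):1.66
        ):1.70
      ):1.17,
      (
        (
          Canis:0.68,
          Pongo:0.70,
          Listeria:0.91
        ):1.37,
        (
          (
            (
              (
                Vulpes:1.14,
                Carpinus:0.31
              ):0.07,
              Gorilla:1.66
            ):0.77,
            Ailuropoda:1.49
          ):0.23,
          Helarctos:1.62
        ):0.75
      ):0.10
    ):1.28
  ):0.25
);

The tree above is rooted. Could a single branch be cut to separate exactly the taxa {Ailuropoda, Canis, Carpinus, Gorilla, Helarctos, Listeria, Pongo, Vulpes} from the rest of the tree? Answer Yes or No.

Yes

The most recent common ancestor of these taxa subtends ((Canis,Pongo,Listeria),((((Vulpes,Carpinus),Gorilla),Ailuropoda),Helarctos)).
That clade has exactly 8 tips — every listed taxon and nothing else — so the group is monophyletic.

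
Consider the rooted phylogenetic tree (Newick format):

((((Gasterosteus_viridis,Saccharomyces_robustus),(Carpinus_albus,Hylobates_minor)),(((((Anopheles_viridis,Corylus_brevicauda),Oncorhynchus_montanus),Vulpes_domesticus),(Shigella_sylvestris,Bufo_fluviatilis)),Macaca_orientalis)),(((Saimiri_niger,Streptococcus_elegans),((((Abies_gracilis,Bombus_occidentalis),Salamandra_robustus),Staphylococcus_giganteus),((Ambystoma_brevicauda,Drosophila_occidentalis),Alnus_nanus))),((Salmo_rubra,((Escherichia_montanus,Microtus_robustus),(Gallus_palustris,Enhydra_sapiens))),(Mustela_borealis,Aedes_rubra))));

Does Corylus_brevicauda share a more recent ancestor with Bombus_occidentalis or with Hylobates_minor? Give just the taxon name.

The MRCA of Corylus_brevicauda and Hylobates_minor subtends (((Gasterosteus_viridis,Saccharomyces_robustus),(Carpinus_albus,Hylobates_minor)),(((((Anopheles_viridis,Corylus_brevicauda),Oncorhynchus_montanus),Vulpes_domesticus),(Shigella_sylvestris,Bufo_fluviatilis)),Macaca_orientalis)) (11 taxa).
The MRCA of Corylus_brevicauda and Bombus_occidentalis is the root, subtending the entire tree (27 taxa).
The first is nested inside the second, so Corylus_brevicauda shares a more recent common ancestor with Hylobates_minor.

Hylobates_minor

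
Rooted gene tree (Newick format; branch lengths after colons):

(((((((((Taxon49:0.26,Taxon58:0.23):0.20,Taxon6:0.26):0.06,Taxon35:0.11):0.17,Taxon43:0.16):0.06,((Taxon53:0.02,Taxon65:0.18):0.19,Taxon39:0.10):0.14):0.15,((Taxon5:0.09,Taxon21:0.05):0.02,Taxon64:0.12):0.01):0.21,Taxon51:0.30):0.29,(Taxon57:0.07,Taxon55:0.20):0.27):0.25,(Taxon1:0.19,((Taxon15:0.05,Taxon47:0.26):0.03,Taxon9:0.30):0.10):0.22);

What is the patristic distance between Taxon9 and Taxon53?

The path runs Taxon9 → … → MRCA → … → Taxon53; the MRCA is the root of the tree.
Branch lengths along that path: 0.30 + 0.10 + 0.22 + 0.25 + 0.29 + 0.21 + 0.15 + 0.14 + 0.19 + 0.02 = 1.87.

1.87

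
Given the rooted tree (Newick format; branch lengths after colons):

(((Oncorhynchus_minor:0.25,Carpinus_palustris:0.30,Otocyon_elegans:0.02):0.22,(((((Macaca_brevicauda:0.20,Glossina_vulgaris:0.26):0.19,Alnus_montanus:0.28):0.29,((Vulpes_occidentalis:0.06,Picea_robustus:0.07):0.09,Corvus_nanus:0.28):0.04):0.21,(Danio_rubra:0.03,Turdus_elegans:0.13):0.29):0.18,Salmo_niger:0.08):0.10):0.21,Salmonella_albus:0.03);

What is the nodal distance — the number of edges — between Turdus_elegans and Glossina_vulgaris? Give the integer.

6

The MRCA of Turdus_elegans and Glossina_vulgaris is the node subtending ((((Macaca_brevicauda,Glossina_vulgaris),Alnus_montanus),((Vulpes_occidentalis,Picea_robustus),Corvus_nanus)),(Danio_rubra,Turdus_elegans)).
From Turdus_elegans up to that node: 2 branches. From Glossina_vulgaris up to the same node: 4 branches. Total: 2 + 4 = 6.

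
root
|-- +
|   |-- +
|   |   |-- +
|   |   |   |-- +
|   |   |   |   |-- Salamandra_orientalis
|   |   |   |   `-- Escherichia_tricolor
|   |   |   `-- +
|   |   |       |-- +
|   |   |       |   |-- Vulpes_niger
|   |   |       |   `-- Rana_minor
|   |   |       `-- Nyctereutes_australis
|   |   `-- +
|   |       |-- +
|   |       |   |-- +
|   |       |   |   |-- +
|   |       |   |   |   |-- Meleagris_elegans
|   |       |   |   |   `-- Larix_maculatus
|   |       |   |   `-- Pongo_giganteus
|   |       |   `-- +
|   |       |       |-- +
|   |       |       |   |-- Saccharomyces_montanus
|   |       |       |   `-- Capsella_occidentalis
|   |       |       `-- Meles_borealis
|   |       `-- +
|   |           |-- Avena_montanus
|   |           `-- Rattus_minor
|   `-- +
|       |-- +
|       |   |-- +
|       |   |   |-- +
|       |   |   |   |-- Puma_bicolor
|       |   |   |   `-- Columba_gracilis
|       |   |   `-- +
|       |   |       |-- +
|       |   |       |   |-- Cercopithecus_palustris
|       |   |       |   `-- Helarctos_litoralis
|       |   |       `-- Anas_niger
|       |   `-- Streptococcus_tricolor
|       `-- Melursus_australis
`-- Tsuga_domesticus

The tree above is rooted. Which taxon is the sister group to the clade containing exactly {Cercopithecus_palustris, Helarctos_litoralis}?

Anas_niger

The clade containing exactly {Cercopithecus_palustris, Helarctos_litoralis} attaches to the tree at the node subtending ((Cercopithecus_palustris,Helarctos_litoralis),Anas_niger).
The other lineage descending from that same node — the sister group — is the single tip Anas_niger.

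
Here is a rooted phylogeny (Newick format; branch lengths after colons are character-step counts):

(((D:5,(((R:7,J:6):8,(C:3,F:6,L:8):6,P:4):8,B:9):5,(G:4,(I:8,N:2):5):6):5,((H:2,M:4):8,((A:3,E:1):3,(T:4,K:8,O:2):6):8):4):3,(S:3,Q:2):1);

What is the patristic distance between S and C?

34

The path runs S → … → MRCA → … → C; the MRCA is the root of the tree.
Branch lengths along that path: 3 + 1 + 3 + 5 + 5 + 8 + 6 + 3 = 34.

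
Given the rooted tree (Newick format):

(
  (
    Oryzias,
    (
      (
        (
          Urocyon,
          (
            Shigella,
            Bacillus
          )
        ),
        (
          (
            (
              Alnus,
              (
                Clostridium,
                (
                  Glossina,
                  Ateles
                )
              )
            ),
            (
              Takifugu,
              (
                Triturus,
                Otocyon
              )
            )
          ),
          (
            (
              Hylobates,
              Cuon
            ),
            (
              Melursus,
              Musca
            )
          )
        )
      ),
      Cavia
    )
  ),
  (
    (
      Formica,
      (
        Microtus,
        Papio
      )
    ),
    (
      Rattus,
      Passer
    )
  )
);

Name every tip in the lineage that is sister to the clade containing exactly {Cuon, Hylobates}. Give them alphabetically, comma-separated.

Melursus, Musca

The clade containing exactly {Cuon, Hylobates} attaches to the tree at the node subtending ((Hylobates,Cuon),(Melursus,Musca)).
The other lineage descending from that same node — the sister group — is (Melursus,Musca); its 2 tips in alphabetical order are the answer.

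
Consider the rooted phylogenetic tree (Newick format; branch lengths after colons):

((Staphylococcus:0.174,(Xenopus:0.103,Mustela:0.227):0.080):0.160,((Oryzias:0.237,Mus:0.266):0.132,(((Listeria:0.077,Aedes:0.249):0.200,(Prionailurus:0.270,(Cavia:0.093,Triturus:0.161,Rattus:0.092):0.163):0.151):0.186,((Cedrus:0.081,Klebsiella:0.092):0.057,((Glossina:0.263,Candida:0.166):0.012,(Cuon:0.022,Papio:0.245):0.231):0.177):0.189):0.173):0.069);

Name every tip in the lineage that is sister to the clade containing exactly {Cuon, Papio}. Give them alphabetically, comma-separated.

The clade containing exactly {Cuon, Papio} attaches to the tree at the node subtending ((Glossina,Candida),(Cuon,Papio)).
The other lineage descending from that same node — the sister group — is (Glossina,Candida); its 2 tips in alphabetical order are the answer.

Candida, Glossina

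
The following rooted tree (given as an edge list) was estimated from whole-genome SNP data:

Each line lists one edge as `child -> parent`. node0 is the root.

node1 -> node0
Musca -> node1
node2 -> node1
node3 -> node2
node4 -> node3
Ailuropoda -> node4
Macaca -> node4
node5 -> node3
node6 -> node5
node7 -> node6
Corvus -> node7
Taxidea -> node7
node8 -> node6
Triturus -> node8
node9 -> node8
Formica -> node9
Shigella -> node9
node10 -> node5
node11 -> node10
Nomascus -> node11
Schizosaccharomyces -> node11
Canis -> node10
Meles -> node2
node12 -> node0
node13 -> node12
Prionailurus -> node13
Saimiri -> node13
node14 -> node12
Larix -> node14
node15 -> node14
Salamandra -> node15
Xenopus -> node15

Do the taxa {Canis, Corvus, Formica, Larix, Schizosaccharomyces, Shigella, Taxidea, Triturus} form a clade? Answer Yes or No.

The MRCA of the listed taxa is the root, so the smallest clade containing them is the whole tree.
That clade also contains Ailuropoda, Macaca, Meles, Musca, Nomascus, Prionailurus, Saimiri, Salamandra, Xenopus, which are not in the proposed group, so the group is not monophyletic.

No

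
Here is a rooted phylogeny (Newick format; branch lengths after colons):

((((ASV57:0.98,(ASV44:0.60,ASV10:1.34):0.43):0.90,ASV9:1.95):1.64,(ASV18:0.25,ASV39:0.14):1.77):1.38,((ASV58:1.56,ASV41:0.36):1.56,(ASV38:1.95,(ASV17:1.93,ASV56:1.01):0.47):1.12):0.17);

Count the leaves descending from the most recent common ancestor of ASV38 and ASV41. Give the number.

The MRCA of ASV38 and ASV41 is the node subtending ((ASV58,ASV41),(ASV38,(ASV17,ASV56))).
That clade contains 5 terminal taxa: ASV17, ASV38, ASV41, ASV56, ASV58.

5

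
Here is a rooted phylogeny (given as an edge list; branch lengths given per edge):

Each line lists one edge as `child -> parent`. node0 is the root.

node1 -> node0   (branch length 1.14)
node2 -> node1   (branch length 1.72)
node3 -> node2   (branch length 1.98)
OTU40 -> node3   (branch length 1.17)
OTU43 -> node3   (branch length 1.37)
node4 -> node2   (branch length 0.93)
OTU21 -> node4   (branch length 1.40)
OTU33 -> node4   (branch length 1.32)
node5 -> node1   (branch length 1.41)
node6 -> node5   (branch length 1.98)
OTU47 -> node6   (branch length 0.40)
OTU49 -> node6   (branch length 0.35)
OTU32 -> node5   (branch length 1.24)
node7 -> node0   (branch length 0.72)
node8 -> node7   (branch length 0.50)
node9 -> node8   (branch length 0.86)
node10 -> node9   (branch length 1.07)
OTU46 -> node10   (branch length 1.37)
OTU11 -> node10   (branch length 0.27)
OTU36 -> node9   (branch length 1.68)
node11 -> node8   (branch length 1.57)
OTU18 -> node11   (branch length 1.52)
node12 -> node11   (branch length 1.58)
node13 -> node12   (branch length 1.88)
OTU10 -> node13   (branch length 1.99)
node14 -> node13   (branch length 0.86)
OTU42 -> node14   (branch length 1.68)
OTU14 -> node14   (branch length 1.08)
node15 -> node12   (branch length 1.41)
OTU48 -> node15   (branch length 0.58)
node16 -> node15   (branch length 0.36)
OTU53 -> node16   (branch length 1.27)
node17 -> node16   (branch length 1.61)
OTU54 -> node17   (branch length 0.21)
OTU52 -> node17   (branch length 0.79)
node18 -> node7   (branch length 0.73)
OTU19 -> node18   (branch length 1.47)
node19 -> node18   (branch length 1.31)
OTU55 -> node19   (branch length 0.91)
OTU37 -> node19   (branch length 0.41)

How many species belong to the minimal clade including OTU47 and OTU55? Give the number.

The MRCA of OTU47 and OTU55 is the root, so the clade is the entire tree.
That clade contains 21 terminal taxa: OTU10, OTU11, OTU14, OTU18, OTU19, OTU21, OTU32, OTU33, OTU36, OTU37, OTU40, OTU42, OTU43, OTU46, OTU47, OTU48, OTU49, OTU52, OTU53, OTU54, OTU55.

21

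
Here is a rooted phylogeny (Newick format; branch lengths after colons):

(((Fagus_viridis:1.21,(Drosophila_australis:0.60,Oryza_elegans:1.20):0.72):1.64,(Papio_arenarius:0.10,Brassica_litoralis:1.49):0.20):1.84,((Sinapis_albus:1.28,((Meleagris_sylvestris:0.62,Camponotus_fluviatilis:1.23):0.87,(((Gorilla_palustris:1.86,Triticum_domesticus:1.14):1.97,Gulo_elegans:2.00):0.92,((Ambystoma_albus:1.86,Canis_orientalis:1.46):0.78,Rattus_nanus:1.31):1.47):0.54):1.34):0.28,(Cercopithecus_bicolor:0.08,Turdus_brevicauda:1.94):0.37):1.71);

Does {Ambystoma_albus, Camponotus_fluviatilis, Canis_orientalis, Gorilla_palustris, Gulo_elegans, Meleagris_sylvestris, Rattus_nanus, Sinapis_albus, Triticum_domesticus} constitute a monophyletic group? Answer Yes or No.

The most recent common ancestor of these taxa subtends (Sinapis_albus,((Meleagris_sylvestris,Camponotus_fluviatilis),(((Gorilla_palustris,Triticum_domesticus),Gulo_elegans),((Ambystoma_albus,Canis_orientalis),Rattus_nanus)))).
That clade has exactly 9 tips — every listed taxon and nothing else — so the group is monophyletic.

Yes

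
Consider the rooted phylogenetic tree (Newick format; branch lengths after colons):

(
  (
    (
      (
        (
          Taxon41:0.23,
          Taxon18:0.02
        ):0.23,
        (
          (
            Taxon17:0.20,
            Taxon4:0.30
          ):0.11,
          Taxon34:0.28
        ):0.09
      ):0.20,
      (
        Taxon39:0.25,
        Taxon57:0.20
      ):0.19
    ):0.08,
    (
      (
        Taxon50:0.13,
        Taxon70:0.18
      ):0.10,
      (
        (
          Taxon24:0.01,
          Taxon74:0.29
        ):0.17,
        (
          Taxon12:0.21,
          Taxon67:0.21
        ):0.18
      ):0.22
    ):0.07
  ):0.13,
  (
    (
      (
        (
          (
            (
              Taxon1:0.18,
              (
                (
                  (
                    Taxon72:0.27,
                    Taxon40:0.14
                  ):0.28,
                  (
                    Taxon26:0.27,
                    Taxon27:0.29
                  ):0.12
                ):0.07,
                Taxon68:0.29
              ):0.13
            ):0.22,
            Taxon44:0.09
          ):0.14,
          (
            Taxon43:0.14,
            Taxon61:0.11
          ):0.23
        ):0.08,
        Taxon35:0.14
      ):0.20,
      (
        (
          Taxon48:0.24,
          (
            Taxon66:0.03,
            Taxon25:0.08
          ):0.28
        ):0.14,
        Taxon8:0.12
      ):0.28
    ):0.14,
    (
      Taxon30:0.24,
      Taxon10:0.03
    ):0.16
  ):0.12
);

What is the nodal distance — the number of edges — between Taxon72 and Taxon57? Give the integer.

The MRCA of Taxon72 and Taxon57 is the root of the tree.
From Taxon72 up to that node: 10 branches. From Taxon57 up to the same node: 4 branches. Total: 10 + 4 = 14.

14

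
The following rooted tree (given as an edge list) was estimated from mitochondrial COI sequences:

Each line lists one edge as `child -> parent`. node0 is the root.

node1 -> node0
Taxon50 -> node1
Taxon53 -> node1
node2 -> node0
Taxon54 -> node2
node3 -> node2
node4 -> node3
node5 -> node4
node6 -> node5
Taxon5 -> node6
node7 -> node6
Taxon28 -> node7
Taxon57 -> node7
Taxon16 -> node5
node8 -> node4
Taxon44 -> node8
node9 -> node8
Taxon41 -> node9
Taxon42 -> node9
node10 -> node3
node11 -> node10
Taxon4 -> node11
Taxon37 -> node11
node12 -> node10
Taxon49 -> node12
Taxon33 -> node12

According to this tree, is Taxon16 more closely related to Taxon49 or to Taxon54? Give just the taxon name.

The MRCA of Taxon16 and Taxon49 subtends ((((Taxon5,(Taxon28,Taxon57)),Taxon16),(Taxon44,(Taxon41,Taxon42))),((Taxon4,Taxon37),(Taxon49,Taxon33))) (11 taxa).
The MRCA of Taxon16 and Taxon54 subtends (Taxon54,((((Taxon5,(Taxon28,Taxon57)),Taxon16),(Taxon44,(Taxon41,Taxon42))),((Taxon4,Taxon37),(Taxon49,Taxon33)))) (12 taxa).
The first is nested inside the second, so Taxon16 shares a more recent common ancestor with Taxon49.

Taxon49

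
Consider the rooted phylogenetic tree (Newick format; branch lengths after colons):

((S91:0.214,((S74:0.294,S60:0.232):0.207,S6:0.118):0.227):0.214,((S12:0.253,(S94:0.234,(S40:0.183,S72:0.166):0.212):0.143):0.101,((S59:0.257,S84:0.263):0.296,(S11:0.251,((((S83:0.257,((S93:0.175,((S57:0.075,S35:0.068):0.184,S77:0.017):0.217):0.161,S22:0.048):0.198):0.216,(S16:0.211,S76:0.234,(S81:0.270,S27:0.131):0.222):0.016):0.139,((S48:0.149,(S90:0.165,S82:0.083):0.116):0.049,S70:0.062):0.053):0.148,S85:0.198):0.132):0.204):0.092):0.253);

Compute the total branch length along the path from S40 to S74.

1.834

The path runs S40 → … → MRCA → … → S74; the MRCA is the root of the tree.
Branch lengths along that path: 0.183 + 0.212 + 0.143 + 0.101 + 0.253 + 0.214 + 0.227 + 0.207 + 0.294 = 1.834.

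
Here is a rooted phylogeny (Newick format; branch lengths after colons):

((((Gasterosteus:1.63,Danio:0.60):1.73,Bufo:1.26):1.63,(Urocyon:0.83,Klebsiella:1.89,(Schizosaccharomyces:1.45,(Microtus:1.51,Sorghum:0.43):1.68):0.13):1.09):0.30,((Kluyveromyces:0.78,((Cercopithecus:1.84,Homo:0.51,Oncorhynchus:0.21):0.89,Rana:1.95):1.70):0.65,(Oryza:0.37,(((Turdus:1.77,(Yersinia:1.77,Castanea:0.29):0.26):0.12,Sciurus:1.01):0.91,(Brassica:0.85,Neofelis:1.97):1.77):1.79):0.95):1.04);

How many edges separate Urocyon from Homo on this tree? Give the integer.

8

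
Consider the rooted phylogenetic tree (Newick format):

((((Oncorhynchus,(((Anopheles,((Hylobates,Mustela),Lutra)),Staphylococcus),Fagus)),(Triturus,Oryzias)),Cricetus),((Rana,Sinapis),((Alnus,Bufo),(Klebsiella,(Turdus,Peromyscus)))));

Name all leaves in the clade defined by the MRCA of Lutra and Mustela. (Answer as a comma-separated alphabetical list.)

Hylobates, Lutra, Mustela

Tracing Lutra: it sits inside ((Hylobates,Mustela),Lutra).
Tracing Mustela: it sits inside (Hylobates,Mustela).
The smallest clade enclosing both is ((Hylobates,Mustela),Lutra); the answer is its 3 terminal taxa in alphabetical order.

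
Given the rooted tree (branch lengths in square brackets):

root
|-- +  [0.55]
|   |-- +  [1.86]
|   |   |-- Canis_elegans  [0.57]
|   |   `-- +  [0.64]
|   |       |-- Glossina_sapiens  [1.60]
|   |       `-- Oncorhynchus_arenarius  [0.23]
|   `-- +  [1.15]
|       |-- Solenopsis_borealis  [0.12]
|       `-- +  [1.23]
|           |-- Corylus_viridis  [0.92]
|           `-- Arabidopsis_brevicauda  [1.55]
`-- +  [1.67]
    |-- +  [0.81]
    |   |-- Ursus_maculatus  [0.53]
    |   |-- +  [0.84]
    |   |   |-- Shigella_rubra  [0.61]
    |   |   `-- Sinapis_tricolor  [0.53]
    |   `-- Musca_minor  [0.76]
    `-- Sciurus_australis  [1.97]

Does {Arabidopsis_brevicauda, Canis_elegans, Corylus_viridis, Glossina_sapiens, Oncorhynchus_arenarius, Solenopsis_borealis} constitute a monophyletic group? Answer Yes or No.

Yes

The most recent common ancestor of these taxa subtends ((Canis_elegans,(Glossina_sapiens,Oncorhynchus_arenarius)),(Solenopsis_borealis,(Corylus_viridis,Arabidopsis_brevicauda))).
That clade has exactly 6 tips — every listed taxon and nothing else — so the group is monophyletic.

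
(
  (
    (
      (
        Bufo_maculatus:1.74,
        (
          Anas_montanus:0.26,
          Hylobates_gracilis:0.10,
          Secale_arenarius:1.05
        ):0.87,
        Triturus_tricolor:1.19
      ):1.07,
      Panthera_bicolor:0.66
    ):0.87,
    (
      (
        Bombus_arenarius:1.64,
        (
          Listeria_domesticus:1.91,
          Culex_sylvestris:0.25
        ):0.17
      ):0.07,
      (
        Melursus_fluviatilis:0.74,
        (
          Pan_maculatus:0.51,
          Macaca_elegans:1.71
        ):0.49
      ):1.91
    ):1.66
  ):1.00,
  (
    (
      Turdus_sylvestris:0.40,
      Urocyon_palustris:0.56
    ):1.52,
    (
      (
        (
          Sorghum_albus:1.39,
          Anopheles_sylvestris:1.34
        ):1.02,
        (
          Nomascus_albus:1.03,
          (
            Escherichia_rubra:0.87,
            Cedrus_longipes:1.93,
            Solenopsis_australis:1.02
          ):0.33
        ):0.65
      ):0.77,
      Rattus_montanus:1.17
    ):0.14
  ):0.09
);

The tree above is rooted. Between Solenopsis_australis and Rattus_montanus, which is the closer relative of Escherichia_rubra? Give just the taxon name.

The MRCA of Escherichia_rubra and Solenopsis_australis subtends (Escherichia_rubra,Cedrus_longipes,Solenopsis_australis) (3 taxa).
The MRCA of Escherichia_rubra and Rattus_montanus subtends (((Sorghum_albus,Anopheles_sylvestris),(Nomascus_albus,(Escherichia_rubra,Cedrus_longipes,Solenopsis_australis))),Rattus_montanus) (7 taxa).
The first is nested inside the second, so Escherichia_rubra shares a more recent common ancestor with Solenopsis_australis.

Solenopsis_australis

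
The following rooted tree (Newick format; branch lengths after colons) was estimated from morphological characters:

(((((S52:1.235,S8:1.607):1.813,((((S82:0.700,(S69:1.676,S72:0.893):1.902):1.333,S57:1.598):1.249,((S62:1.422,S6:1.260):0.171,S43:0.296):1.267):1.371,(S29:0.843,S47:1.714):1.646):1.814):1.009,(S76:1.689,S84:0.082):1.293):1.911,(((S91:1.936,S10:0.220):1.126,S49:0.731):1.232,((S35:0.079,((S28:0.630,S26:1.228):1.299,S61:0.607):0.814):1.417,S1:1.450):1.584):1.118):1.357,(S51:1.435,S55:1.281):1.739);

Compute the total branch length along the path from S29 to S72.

9.237

The path runs S29 → … → MRCA → … → S72; the MRCA is the node subtending ((((S82,(S69,S72)),S57),((S62,S6),S43)),(S29,S47)).
Branch lengths along that path: 0.843 + 1.646 + 1.371 + 1.249 + 1.333 + 1.902 + 0.893 = 9.237.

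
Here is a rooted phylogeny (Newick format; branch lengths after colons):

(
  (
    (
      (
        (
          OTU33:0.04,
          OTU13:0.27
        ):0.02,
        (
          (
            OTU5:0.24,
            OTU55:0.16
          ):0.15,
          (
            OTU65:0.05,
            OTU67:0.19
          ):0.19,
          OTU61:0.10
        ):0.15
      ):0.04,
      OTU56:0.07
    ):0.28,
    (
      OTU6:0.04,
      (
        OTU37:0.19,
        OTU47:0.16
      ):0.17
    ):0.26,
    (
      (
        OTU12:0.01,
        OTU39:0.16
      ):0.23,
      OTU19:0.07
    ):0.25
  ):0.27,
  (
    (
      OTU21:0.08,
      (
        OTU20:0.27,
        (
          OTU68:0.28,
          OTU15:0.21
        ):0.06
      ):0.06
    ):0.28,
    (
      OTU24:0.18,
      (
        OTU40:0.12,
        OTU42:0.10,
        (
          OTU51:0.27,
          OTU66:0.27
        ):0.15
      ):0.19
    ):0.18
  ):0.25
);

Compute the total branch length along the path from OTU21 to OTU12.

1.37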